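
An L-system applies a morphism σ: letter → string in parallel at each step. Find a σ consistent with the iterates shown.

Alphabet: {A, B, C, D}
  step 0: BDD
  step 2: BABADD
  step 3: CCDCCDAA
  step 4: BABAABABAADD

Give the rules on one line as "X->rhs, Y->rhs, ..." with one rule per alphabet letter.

  step 3 ⇒ step 4: CCDCCDAA ⇒ BA·BA·A·BA·BA·A·D·D
    A ↦ D
    C ↦ BA
    D ↦ A
  step 2 ⇒ step 3: BABADD ⇒ CC·D·CC·D·A·A
    B ↦ CC

A->D, B->CC, C->BA, D->A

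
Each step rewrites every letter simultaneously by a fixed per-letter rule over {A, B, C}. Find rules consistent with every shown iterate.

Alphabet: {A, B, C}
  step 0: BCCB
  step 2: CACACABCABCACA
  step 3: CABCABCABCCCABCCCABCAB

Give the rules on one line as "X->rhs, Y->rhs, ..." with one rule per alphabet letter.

  step 2 ⇒ step 3: CACACABCABCACA ⇒ CA·B·CA·B·CA·B·CC·CA·B·CC·CA·B·CA·B
    A ↦ B
    B ↦ CC
    C ↦ CA

A->B, B->CC, C->CA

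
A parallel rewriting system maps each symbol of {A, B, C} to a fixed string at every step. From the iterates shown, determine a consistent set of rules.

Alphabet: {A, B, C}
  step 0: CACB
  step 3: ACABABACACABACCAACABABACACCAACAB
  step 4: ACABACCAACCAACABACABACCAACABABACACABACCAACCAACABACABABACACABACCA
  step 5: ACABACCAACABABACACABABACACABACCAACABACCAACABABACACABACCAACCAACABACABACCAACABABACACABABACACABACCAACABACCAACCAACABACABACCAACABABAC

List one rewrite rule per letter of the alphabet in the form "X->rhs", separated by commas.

A->AC, B->CA, C->AB

  step 4 ⇒ step 5: ACABACCAACCAACABACABACCAACABABACACABACCAACCAACABACABABACACABACCA ⇒ AC·AB·AC·CA·AC·AB·AB·AC·AC·AB·AB·AC·AC·AB·AC·CA·AC·AB·AC·CA·AC·AB·AB·AC·AC·AB·AC·CA·AC·CA·AC·AB·AC·AB·AC·CA·AC·AB·AB·AC·AC·AB·AB·AC·AC·AB·AC·CA·AC·AB·AC·CA·AC·CA·AC·AB·AC·AB·AC·CA·AC·AB·AB·AC
    A ↦ AC
    B ↦ CA
    C ↦ AB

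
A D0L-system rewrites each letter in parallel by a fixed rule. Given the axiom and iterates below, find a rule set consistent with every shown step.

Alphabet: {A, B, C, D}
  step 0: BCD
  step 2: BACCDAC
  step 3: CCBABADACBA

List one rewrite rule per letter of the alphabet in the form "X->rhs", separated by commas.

  step 2 ⇒ step 3: BACCDAC ⇒ C·C·BA·BA·DA·C·BA
    A ↦ C
    B ↦ C
    C ↦ BA
    D ↦ DA

A->C, B->C, C->BA, D->DA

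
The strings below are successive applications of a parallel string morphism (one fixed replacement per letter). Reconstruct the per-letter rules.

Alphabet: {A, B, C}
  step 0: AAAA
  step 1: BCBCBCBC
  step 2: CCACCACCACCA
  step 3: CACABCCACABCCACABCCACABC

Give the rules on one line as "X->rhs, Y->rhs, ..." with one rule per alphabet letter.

A->BC, B->C, C->CA

  step 2 ⇒ step 3: CCACCACCACCA ⇒ CA·CA·BC·CA·CA·BC·CA·CA·BC·CA·CA·BC
    A ↦ BC
    C ↦ CA
  step 1 ⇒ step 2: BCBCBCBC ⇒ C·CA·C·CA·C·CA·C·CA
    B ↦ C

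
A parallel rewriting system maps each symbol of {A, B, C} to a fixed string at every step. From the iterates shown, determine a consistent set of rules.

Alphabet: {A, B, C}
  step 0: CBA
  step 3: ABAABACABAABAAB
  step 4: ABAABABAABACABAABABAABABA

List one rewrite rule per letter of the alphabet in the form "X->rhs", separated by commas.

A->AB, B->A, C->AC

  step 3 ⇒ step 4: ABAABACABAABAAB ⇒ AB·A·AB·AB·A·AB·AC·AB·A·AB·AB·A·AB·AB·A
    A ↦ AB
    B ↦ A
    C ↦ AC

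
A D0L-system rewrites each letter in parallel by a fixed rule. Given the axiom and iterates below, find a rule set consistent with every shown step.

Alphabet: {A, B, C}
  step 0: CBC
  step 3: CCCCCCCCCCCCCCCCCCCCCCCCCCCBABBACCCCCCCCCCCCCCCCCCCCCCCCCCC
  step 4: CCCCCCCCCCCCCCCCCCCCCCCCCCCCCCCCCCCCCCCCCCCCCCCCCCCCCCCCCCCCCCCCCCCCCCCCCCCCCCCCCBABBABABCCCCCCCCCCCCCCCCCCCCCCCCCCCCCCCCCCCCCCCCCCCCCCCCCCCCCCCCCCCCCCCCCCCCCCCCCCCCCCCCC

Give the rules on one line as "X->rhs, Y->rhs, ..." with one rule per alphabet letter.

A->B, B->BA, C->CCC

  step 3 ⇒ step 4: CCCCCCCCCCCCCCCCCCCCCCCCCCCBABBACCCCCCCCCCCCCCCCCCCCCCCCCCC ⇒ CCC·CCC·CCC·CCC·CCC·CCC·CCC·CCC·CCC·CCC·CCC·CCC·CCC·CCC·CCC·CCC·CCC·CCC·CCC·CCC·CCC·CCC·CCC·CCC·CCC·CCC·CCC·BA·B·BA·BA·B·CCC·CCC·CCC·CCC·CCC·CCC·CCC·CCC·CCC·CCC·CCC·CCC·CCC·CCC·CCC·CCC·CCC·CCC·CCC·CCC·CCC·CCC·CCC·CCC·CCC·CCC·CCC
    A ↦ B
    B ↦ BA
    C ↦ CCC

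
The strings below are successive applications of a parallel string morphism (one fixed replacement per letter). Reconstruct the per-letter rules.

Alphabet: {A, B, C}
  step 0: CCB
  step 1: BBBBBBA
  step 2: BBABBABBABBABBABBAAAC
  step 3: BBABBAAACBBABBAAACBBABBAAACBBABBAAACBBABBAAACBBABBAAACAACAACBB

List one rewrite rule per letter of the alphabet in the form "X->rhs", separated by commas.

A->AAC, B->BBA, C->BB

  step 2 ⇒ step 3: BBABBABBABBABBABBAAAC ⇒ BBA·BBA·AAC·BBA·BBA·AAC·BBA·BBA·AAC·BBA·BBA·AAC·BBA·BBA·AAC·BBA·BBA·AAC·AAC·AAC·BB
    A ↦ AAC
    B ↦ BBA
    C ↦ BB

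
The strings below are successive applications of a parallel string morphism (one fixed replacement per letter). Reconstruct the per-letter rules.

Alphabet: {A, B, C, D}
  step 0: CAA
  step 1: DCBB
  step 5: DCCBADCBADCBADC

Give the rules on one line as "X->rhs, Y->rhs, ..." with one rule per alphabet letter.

A->B, B->C, C->DC, D->A

  step 0 ⇒ step 1: CAA ⇒ DC·B·B
    A ↦ B
    C ↦ DC
    B ↦ C  (constrained at step 1)
    D ↦ A  (constrained at step 1)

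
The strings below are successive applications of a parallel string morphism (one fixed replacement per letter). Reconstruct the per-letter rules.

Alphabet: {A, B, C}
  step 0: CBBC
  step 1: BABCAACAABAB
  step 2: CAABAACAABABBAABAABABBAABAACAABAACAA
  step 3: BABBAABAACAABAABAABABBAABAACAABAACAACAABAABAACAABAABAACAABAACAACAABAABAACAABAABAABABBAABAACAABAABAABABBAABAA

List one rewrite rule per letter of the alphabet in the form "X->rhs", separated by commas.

A->BAA, B->CAA, C->BAB

  step 2 ⇒ step 3: CAABAACAABABBAABAABABBAABAACAABAACAA ⇒ BAB·BAA·BAA·CAA·BAA·BAA·BAB·BAA·BAA·CAA·BAA·CAA·CAA·BAA·BAA·CAA·BAA·BAA·CAA·BAA·CAA·CAA·BAA·BAA·CAA·BAA·BAA·BAB·BAA·BAA·CAA·BAA·BAA·BAB·BAA·BAA
    A ↦ BAA
    B ↦ CAA
    C ↦ BAB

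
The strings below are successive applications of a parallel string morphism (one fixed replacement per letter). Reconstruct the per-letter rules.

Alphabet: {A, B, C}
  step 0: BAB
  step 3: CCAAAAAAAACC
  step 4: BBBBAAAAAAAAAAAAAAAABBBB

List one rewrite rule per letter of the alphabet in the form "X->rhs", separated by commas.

  step 3 ⇒ step 4: CCAAAAAAAACC ⇒ BB·BB·AA·AA·AA·AA·AA·AA·AA·AA·BB·BB
    A ↦ AA
    C ↦ BB
    B ↦ C  (constrained at step 0)

A->AA, B->C, C->BB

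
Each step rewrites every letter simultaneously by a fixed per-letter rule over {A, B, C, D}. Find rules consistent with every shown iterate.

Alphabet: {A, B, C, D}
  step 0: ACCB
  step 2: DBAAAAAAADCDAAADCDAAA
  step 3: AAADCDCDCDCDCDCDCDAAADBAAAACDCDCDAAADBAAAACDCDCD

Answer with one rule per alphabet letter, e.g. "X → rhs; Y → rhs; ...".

A->CD, B->D, C->DBA, D->AAA

  step 2 ⇒ step 3: DBAAAAAAADCDAAADCDAAA ⇒ AAA·D·CD·CD·CD·CD·CD·CD·CD·AAA·DBA·AAA·CD·CD·CD·AAA·DBA·AAA·CD·CD·CD
    A ↦ CD
    B ↦ D
    C ↦ DBA
    D ↦ AAA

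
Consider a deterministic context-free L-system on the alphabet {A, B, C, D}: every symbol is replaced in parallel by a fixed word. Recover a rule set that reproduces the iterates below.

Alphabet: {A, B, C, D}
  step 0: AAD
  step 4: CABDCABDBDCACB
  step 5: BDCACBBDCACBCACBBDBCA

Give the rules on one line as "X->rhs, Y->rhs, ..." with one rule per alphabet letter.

A->D, B->CA, C->B, D->CB

  step 4 ⇒ step 5: CABDCABDBDCACB ⇒ B·D·CA·CB·B·D·CA·CB·CA·CB·B·D·B·CA
    A ↦ D
    B ↦ CA
    C ↦ B
    D ↦ CB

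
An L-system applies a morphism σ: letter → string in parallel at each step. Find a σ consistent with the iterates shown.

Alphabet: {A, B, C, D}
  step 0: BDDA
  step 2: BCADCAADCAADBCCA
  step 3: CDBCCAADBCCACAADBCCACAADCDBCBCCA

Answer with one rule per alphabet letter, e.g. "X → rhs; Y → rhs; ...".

  step 2 ⇒ step 3: BCADCAADCAADBCCA ⇒ CD·BC·CA·AD·BC·CA·CA·AD·BC·CA·CA·AD·CD·BC·BC·CA
    A ↦ CA
    B ↦ CD
    C ↦ BC
    D ↦ AD

A->CA, B->CD, C->BC, D->AD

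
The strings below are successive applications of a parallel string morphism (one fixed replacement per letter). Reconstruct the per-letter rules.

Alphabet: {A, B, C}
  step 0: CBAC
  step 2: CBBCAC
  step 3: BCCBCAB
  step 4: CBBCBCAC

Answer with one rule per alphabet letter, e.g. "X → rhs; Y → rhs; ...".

  step 3 ⇒ step 4: BCCBCAB ⇒ C·B·B·C·B·CA·C
    A ↦ CA
    B ↦ C
    C ↦ B

A->CA, B->C, C->B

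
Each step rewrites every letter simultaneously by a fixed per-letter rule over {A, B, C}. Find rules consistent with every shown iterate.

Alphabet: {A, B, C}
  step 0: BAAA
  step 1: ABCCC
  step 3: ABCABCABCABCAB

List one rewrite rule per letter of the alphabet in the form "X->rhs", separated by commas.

  step 0 ⇒ step 1: BAAA ⇒ AB·C·C·C
    A ↦ C
    B ↦ AB
    C ↦ AB  (constrained at step 1)

A->C, B->AB, C->AB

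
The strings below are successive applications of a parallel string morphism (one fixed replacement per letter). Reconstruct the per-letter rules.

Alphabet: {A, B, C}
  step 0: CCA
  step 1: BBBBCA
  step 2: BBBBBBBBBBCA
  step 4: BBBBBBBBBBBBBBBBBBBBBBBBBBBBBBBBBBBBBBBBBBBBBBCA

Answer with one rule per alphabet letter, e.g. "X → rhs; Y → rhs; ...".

A->CA, B->BB, C->BB

  step 1 ⇒ step 2: BBBBCA ⇒ BB·BB·BB·BB·BB·CA
    A ↦ CA
    B ↦ BB
    C ↦ BB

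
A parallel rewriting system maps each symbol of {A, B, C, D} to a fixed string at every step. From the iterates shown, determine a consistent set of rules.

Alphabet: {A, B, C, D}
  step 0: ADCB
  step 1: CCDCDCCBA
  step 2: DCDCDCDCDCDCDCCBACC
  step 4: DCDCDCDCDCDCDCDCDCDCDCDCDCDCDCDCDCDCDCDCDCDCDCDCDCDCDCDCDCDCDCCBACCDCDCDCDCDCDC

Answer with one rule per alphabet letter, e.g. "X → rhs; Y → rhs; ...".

  step 1 ⇒ step 2: CCDCDCCBA ⇒ DC·DC·DC·DC·DC·DC·DC·CBA·CC
    A ↦ CC
    B ↦ CBA
    C ↦ DC
    D ↦ DC

A->CC, B->CBA, C->DC, D->DC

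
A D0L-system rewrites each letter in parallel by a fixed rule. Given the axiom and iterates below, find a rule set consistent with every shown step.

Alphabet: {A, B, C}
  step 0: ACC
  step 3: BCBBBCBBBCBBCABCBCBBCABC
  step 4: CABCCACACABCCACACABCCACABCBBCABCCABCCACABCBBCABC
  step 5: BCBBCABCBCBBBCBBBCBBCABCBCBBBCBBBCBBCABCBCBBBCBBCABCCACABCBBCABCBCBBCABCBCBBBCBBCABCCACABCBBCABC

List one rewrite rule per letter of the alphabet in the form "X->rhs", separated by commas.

  step 4 ⇒ step 5: CABCCACACABCCACACABCCACABCBBCABCCABCCACABCBBCABC ⇒ BC·BB·CA·BC·BC·BB·BC·BB·BC·BB·CA·BC·BC·BB·BC·BB·BC·BB·CA·BC·BC·BB·BC·BB·CA·BC·CA·CA·BC·BB·CA·BC·BC·BB·CA·BC·BC·BB·BC·BB·CA·BC·CA·CA·BC·BB·CA·BC
    A ↦ BB
    B ↦ CA
    C ↦ BC

A->BB, B->CA, C->BC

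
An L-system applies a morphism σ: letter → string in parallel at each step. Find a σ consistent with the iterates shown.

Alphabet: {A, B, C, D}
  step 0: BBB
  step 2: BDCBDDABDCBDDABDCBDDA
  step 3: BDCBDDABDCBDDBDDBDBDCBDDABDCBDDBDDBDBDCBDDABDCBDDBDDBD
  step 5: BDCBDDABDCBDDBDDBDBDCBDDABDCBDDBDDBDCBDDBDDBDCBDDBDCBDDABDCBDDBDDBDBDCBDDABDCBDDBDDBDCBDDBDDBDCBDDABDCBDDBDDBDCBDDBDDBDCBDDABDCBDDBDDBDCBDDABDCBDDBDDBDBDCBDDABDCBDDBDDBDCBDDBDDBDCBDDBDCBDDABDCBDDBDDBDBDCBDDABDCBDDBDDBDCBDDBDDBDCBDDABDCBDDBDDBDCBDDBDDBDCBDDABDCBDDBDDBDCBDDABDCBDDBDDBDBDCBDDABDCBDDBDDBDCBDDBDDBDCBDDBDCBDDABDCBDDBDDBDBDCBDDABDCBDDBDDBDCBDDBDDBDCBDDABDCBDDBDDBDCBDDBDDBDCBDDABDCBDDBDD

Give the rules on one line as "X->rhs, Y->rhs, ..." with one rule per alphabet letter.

  step 2 ⇒ step 3: BDCBDDABDCBDDABDCBDDA ⇒ BDC·BDD·A·BDC·BDD·BDD·BD·BDC·BDD·A·BDC·BDD·BDD·BD·BDC·BDD·A·BDC·BDD·BDD·BD
    A ↦ BD
    B ↦ BDC
    C ↦ A
    D ↦ BDD

A->BD, B->BDC, C->A, D->BDD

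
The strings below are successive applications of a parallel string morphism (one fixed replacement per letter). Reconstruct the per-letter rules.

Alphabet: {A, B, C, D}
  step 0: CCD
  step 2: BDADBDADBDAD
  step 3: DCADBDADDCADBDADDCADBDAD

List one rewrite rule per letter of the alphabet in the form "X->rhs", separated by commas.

A->BD, B->DC, C->AD, D->AD

  step 2 ⇒ step 3: BDADBDADBDAD ⇒ DC·AD·BD·AD·DC·AD·BD·AD·DC·AD·BD·AD
    A ↦ BD
    B ↦ DC
    D ↦ AD
    C ↦ AD  (constrained at step 0)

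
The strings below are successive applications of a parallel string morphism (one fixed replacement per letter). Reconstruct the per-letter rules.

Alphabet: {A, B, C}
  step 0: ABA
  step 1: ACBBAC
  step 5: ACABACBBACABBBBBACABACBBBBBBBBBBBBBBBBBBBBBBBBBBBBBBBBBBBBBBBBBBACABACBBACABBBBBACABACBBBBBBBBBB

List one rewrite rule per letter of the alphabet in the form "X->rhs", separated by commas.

  step 0 ⇒ step 1: ABA ⇒ AC·BB·AC
    A ↦ AC
    B ↦ BB
    C ↦ AB  (constrained at step 1)

A->AC, B->BB, C->AB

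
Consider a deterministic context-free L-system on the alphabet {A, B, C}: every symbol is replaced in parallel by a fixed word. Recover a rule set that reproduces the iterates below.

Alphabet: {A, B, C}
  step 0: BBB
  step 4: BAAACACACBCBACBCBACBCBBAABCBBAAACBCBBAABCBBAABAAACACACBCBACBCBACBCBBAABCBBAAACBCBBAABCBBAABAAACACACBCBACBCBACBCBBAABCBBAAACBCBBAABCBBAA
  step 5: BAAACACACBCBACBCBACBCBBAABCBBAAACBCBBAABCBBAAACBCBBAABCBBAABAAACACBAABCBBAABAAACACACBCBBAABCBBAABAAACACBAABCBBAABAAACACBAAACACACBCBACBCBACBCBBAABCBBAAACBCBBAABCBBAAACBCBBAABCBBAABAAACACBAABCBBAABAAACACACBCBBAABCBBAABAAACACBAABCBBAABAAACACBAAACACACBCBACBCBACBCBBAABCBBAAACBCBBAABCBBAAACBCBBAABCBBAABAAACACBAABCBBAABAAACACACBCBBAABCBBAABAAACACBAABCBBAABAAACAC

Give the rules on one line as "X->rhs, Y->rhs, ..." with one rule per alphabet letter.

  step 4 ⇒ step 5: BAAACACACBCBACBCBACBCBBAABCBBAAACBCBBAABCBBAABAAACACACBCBACBCBACBCBBAABCBBAAACBCBBAABCBBAABAAACACACBCBACBCBACBCBBAABCBBAAACBCBBAABCBBAA ⇒ BAA·AC·AC·AC·BCB·AC·BCB·AC·BCB·BAA·BCB·BAA·AC·BCB·BAA·BCB·BAA·AC·BCB·BAA·BCB·BAA·BAA·AC·AC·BAA·BCB·BAA·BAA·AC·AC·AC·BCB·BAA·BCB·BAA·BAA·AC·AC·BAA·BCB·BAA·BAA·AC·AC·BAA·AC·AC·AC·BCB·AC·BCB·AC·BCB·BAA·BCB·BAA·AC·BCB·BAA·BCB·BAA·AC·BCB·BAA·BCB·BAA·BAA·AC·AC·BAA·BCB·BAA·BAA·AC·AC·AC·BCB·BAA·BCB·BAA·BAA·AC·AC·BAA·BCB·BAA·BAA·AC·AC·BAA·AC·AC·AC·BCB·AC·BCB·AC·BCB·BAA·BCB·BAA·AC·BCB·BAA·BCB·BAA·AC·BCB·BAA·BCB·BAA·BAA·AC·AC·BAA·BCB·BAA·BAA·AC·AC·AC·BCB·BAA·BCB·BAA·BAA·AC·AC·BAA·BCB·BAA·BAA·AC·AC
    A ↦ AC
    B ↦ BAA
    C ↦ BCB

A->AC, B->BAA, C->BCB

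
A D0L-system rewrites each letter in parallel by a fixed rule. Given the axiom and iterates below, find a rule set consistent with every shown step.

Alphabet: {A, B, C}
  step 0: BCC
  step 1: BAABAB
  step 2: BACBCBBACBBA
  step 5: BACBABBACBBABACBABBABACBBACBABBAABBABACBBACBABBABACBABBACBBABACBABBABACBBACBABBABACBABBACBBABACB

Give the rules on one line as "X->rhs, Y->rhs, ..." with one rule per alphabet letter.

A->CB, B->BA, C->AB

  step 1 ⇒ step 2: BAABAB ⇒ BA·CB·CB·BA·CB·BA
    A ↦ CB
    B ↦ BA
  step 0 ⇒ step 1: BCC ⇒ BA·AB·AB
    C ↦ AB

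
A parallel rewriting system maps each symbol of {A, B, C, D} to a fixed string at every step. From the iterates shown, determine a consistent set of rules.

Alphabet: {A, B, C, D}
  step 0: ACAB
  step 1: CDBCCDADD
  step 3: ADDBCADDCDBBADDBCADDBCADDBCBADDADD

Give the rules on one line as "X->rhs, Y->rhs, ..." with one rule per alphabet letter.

  step 0 ⇒ step 1: ACAB ⇒ CD·BC·CD·ADD
    A ↦ CD
    B ↦ ADD
    C ↦ BC
    D ↦ B  (constrained at step 1)

A->CD, B->ADD, C->BC, D->B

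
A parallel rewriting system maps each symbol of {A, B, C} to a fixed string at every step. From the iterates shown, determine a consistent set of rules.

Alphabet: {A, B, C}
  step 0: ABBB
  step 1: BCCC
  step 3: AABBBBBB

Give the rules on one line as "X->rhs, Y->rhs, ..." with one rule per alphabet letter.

A->B, B->C, C->AA

  step 0 ⇒ step 1: ABBB ⇒ B·C·C·C
    A ↦ B
    B ↦ C
    C ↦ AA  (constrained at step 1)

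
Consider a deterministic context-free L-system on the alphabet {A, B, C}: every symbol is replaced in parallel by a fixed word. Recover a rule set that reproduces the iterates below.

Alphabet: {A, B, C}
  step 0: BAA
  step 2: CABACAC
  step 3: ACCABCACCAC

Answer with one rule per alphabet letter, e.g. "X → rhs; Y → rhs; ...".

  step 2 ⇒ step 3: CABACAC ⇒ AC·C·AB·C·AC·C·AC
    A ↦ C
    B ↦ AB
    C ↦ AC

A->C, B->AB, C->AC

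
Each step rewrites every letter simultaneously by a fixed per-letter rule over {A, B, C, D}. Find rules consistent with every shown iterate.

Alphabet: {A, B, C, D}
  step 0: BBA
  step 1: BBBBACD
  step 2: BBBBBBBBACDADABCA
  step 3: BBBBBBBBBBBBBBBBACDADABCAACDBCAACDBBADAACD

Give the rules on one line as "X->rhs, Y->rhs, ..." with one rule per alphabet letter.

  step 2 ⇒ step 3: BBBBBBBBACDADABCA ⇒ BB·BB·BB·BB·BB·BB·BB·BB·ACD·ADA·BCA·ACD·BCA·ACD·BB·ADA·ACD
    A ↦ ACD
    B ↦ BB
    C ↦ ADA
    D ↦ BCA

A->ACD, B->BB, C->ADA, D->BCA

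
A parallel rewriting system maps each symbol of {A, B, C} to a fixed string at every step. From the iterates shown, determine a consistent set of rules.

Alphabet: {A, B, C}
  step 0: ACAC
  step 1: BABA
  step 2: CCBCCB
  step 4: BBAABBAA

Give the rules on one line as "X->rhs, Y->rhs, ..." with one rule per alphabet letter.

  step 1 ⇒ step 2: BABA ⇒ CC·B·CC·B
    A ↦ B
    B ↦ CC
  step 0 ⇒ step 1: ACAC ⇒ B·A·B·A
    C ↦ A

A->B, B->CC, C->A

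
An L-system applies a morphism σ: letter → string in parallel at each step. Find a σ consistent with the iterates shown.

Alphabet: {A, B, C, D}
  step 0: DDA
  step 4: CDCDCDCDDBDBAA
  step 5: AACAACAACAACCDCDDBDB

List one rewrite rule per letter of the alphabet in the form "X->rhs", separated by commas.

A->DB, B->D, C->AA, D->C

  step 4 ⇒ step 5: CDCDCDCDDBDBAA ⇒ AA·C·AA·C·AA·C·AA·C·C·D·C·D·DB·DB
    A ↦ DB
    B ↦ D
    C ↦ AA
    D ↦ C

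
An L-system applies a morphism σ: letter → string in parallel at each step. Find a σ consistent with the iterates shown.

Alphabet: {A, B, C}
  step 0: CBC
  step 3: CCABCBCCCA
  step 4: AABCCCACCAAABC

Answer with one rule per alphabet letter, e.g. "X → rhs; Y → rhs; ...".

A->BC, B->CC, C->A

  step 3 ⇒ step 4: CCABCBCCCA ⇒ A·A·BC·CC·A·CC·A·A·A·BC
    A ↦ BC
    B ↦ CC
    C ↦ A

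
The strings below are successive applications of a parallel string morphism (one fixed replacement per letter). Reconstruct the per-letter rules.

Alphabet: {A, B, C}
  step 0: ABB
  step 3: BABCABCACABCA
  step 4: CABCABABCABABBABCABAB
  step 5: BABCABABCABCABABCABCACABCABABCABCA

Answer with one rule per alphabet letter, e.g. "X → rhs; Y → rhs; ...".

  step 4 ⇒ step 5: CABCABABCABABBABCABAB ⇒ BA·B·CA·BA·B·CA·B·CA·BA·B·CA·B·CA·CA·B·CA·BA·B·CA·B·CA
    A ↦ B
    B ↦ CA
    C ↦ BA

A->B, B->CA, C->BA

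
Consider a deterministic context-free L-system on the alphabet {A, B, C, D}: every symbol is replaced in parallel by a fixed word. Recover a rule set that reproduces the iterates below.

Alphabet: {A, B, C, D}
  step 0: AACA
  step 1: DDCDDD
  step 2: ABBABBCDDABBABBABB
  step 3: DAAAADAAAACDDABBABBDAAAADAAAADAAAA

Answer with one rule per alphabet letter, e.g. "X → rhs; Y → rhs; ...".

  step 2 ⇒ step 3: ABBABBCDDABBABBABB ⇒ D·AA·AA·D·AA·AA·CDD·ABB·ABB·D·AA·AA·D·AA·AA·D·AA·AA
    A ↦ D
    B ↦ AA
    C ↦ CDD
    D ↦ ABB

A->D, B->AA, C->CDD, D->ABB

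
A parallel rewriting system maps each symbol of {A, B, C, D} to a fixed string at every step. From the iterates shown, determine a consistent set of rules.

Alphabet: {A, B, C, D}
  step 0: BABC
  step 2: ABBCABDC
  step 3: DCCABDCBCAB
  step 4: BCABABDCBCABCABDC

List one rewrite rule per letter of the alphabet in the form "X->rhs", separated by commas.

  step 3 ⇒ step 4: DCCABDCBCAB ⇒ BC·AB·AB·D·C·BC·AB·C·AB·D·C
    A ↦ D
    B ↦ C
    C ↦ AB
    D ↦ BC

A->D, B->C, C->AB, D->BC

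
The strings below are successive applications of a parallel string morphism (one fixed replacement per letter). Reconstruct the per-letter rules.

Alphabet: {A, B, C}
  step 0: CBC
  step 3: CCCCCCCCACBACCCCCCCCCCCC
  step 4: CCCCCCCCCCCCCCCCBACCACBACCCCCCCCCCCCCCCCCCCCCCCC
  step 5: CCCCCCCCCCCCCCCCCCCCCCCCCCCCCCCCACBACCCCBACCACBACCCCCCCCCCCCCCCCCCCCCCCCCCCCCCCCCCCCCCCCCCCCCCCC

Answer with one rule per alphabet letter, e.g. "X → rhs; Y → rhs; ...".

  step 4 ⇒ step 5: CCCCCCCCCCCCCCCCBACCACBACCCCCCCCCCCCCCCCCCCCCCCC ⇒ CC·CC·CC·CC·CC·CC·CC·CC·CC·CC·CC·CC·CC·CC·CC·CC·AC·BA·CC·CC·BA·CC·AC·BA·CC·CC·CC·CC·CC·CC·CC·CC·CC·CC·CC·CC·CC·CC·CC·CC·CC·CC·CC·CC·CC·CC·CC·CC
    A ↦ BA
    B ↦ AC
    C ↦ CC

A->BA, B->AC, C->CC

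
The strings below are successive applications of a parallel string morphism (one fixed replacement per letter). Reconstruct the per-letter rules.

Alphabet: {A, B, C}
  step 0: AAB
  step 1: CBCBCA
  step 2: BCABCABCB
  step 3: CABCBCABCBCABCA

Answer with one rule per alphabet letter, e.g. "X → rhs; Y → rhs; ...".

A->CB, B->CA, C->B

  step 2 ⇒ step 3: BCABCABCB ⇒ CA·B·CB·CA·B·CB·CA·B·CA
    A ↦ CB
    B ↦ CA
    C ↦ B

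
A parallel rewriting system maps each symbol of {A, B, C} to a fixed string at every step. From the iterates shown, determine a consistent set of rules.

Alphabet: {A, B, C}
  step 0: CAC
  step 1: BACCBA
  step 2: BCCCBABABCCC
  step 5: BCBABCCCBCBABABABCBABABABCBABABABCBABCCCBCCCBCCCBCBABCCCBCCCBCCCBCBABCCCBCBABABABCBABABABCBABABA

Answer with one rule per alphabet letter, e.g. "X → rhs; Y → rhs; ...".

A->CC, B->BC, C->BA

  step 1 ⇒ step 2: BACCBA ⇒ BC·CC·BA·BA·BC·CC
    A ↦ CC
    B ↦ BC
    C ↦ BA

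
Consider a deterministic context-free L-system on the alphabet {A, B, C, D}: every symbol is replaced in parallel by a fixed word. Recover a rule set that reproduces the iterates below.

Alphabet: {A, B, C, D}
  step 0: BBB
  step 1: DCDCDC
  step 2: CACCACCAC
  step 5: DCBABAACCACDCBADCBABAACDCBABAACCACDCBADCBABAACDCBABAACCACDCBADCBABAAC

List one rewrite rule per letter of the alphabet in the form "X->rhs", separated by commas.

  step 1 ⇒ step 2: DCDCDC ⇒ C·AC·C·AC·C·AC
    C ↦ AC
    D ↦ C
    A ↦ BA  (constrained at step 2)
  step 0 ⇒ step 1: BBB ⇒ DC·DC·DC
    B ↦ DC

A->BA, B->DC, C->AC, D->C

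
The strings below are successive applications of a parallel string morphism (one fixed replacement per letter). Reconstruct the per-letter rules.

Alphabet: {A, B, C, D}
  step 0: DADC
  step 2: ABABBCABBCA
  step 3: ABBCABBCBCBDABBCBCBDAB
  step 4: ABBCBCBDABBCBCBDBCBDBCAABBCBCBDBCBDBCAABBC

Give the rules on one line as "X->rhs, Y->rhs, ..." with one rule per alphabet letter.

  step 3 ⇒ step 4: ABBCABBCBCBDABBCBCBDAB ⇒ AB·BC·BC·BD·AB·BC·BC·BD·BC·BD·BC·A·AB·BC·BC·BD·BC·BD·BC·A·AB·BC
    A ↦ AB
    B ↦ BC
    C ↦ BD
    D ↦ A

A->AB, B->BC, C->BD, D->A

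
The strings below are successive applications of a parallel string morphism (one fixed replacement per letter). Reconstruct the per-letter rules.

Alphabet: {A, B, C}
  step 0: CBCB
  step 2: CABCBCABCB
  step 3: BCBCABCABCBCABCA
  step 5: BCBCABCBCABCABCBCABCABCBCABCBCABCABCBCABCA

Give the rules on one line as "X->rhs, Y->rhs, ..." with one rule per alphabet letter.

A->CB, B->CA, C->B

  step 2 ⇒ step 3: CABCBCABCB ⇒ B·CB·CA·B·CA·B·CB·CA·B·CA
    A ↦ CB
    B ↦ CA
    C ↦ B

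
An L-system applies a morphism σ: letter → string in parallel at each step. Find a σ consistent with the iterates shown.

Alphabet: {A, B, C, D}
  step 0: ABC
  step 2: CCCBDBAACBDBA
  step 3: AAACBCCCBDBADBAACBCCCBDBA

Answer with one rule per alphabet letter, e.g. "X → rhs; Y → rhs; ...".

A->DBA, B->CB, C->A, D->CC

  step 2 ⇒ step 3: CCCBDBAACBDBA ⇒ A·A·A·CB·CC·CB·DBA·DBA·A·CB·CC·CB·DBA
    A ↦ DBA
    B ↦ CB
    C ↦ A
    D ↦ CC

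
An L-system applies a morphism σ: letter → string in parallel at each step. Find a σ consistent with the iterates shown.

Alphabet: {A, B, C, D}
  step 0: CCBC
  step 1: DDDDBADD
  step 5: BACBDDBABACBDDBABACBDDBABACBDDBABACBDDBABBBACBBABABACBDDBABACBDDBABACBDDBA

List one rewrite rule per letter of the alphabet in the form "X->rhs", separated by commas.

  step 0 ⇒ step 1: CCBC ⇒ DD·DD·BA·DD
    B ↦ BA
    C ↦ DD
    A ↦ CB  (constrained at step 1)
    D ↦ B  (constrained at step 1)

A->CB, B->BA, C->DD, D->B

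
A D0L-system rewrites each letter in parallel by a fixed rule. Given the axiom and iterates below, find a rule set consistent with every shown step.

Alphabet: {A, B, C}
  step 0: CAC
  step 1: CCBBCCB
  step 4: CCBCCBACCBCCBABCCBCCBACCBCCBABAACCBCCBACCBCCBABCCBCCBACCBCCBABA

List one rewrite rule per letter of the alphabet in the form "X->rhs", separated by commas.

  step 0 ⇒ step 1: CAC ⇒ CCB·B·CCB
    A ↦ B
    C ↦ CCB
    B ↦ A  (constrained at step 1)

A->B, B->A, C->CCB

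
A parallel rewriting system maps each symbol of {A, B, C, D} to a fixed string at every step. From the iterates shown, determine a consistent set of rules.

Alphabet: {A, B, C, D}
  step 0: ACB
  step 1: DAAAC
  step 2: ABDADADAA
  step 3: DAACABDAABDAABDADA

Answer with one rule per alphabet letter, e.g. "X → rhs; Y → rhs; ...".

  step 2 ⇒ step 3: ABDADADAA ⇒ DA·AC·AB·DA·AB·DA·AB·DA·DA
    A ↦ DA
    B ↦ AC
    D ↦ AB
  step 0 ⇒ step 1: ACB ⇒ DA·A·AC
    C ↦ A

A->DA, B->AC, C->A, D->AB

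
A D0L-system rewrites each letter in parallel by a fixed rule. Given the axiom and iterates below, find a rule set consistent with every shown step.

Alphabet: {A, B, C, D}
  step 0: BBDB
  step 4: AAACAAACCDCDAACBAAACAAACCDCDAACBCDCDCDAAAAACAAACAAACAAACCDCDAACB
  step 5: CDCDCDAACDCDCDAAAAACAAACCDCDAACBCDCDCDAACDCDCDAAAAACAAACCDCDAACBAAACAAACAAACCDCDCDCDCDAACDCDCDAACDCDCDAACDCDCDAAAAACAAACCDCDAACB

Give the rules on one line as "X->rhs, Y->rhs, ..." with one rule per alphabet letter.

  step 4 ⇒ step 5: AAACAAACCDCDAACBAAACAAACCDCDAACBCDCDCDAAAAACAAACAAACAAACCDCDAACB ⇒ CD·CD·CD·AA·CD·CD·CD·AA·AA·AC·AA·AC·CD·CD·AA·CB·CD·CD·CD·AA·CD·CD·CD·AA·AA·AC·AA·AC·CD·CD·AA·CB·AA·AC·AA·AC·AA·AC·CD·CD·CD·CD·CD·AA·CD·CD·CD·AA·CD·CD·CD·AA·CD·CD·CD·AA·AA·AC·AA·AC·CD·CD·AA·CB
    A ↦ CD
    B ↦ CB
    C ↦ AA
    D ↦ AC

A->CD, B->CB, C->AA, D->AC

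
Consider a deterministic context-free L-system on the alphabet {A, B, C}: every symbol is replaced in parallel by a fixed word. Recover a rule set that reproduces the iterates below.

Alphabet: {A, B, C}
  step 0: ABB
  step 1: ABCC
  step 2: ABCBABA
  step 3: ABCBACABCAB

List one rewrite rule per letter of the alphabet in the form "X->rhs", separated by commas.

A->AB, B->C, C->BA

  step 2 ⇒ step 3: ABCBABA ⇒ AB·C·BA·C·AB·C·AB
    A ↦ AB
    B ↦ C
    C ↦ BA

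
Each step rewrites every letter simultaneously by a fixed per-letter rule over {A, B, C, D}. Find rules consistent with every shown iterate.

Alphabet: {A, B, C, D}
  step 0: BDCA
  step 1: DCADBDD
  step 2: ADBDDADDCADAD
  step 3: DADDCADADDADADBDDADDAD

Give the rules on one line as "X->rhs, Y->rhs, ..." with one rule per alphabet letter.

  step 2 ⇒ step 3: ADBDDADDCADAD ⇒ D·AD·DC·AD·AD·D·AD·AD·BD·D·AD·D·AD
    A ↦ D
    B ↦ DC
    C ↦ BD
    D ↦ AD

A->D, B->DC, C->BD, D->AD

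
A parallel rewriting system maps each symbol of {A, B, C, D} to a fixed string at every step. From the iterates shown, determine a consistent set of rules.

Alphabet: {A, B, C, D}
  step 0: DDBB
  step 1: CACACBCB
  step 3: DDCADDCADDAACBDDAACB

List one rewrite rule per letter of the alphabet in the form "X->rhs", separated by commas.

  step 0 ⇒ step 1: DDBB ⇒ CA·CA·CB·CB
    B ↦ CB
    D ↦ CA
    A ↦ D  (constrained at step 1)
    C ↦ AA  (constrained at step 1)

A->D, B->CB, C->AA, D->CA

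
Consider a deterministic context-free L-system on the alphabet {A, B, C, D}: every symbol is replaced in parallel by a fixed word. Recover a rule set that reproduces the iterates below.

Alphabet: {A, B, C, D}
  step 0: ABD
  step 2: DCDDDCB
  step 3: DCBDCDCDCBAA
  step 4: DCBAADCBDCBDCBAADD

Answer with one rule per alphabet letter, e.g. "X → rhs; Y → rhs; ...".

A->D, B->AA, C->B, D->DC

  step 3 ⇒ step 4: DCBDCDCDCBAA ⇒ DC·B·AA·DC·B·DC·B·DC·B·AA·D·D
    A ↦ D
    B ↦ AA
    C ↦ B
    D ↦ DC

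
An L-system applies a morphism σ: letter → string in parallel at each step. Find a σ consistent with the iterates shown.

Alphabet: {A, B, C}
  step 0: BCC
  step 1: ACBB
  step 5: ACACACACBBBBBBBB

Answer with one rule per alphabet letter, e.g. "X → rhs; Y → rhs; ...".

A->B, B->AC, C->B

  step 0 ⇒ step 1: BCC ⇒ AC·B·B
    B ↦ AC
    C ↦ B
    A ↦ B  (constrained at step 1)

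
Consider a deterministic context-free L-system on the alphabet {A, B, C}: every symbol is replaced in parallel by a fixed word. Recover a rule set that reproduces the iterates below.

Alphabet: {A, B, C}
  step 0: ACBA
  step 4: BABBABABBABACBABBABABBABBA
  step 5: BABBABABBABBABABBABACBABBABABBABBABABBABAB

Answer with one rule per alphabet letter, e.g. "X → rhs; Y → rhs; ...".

A->B, B->BA, C->AC

  step 4 ⇒ step 5: BABBABABBABACBABBABABBABBA ⇒ BA·B·BA·BA·B·BA·B·BA·BA·B·BA·B·AC·BA·B·BA·BA·B·BA·B·BA·BA·B·BA·BA·B
    A ↦ B
    B ↦ BA
    C ↦ AC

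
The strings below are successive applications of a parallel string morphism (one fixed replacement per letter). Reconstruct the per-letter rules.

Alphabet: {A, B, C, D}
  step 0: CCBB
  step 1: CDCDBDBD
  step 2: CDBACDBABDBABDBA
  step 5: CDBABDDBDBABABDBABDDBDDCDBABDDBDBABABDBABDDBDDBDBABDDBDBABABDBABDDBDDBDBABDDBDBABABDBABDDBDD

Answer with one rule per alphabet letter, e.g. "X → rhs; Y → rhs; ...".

A->D, B->BD, C->CD, D->BA

  step 1 ⇒ step 2: CDCDBDBD ⇒ CD·BA·CD·BA·BD·BA·BD·BA
    B ↦ BD
    C ↦ CD
    D ↦ BA
    A ↦ D  (constrained at step 2)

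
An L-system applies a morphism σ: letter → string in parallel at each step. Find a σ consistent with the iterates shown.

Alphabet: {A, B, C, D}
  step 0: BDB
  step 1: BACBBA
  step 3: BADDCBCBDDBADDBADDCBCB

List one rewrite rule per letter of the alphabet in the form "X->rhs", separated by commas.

A->DD, B->BA, C->A, D->CB

  step 0 ⇒ step 1: BDB ⇒ BA·CB·BA
    B ↦ BA
    D ↦ CB
    A ↦ DD  (constrained at step 1)
    C ↦ A  (constrained at step 1)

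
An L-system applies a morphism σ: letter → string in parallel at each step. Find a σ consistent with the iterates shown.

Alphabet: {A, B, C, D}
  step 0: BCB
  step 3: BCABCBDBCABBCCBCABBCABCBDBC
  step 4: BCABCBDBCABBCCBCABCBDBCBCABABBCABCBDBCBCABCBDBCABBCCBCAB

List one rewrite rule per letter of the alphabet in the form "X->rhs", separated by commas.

  step 3 ⇒ step 4: BCABCBDBCABBCCBCABBCABCBDBC ⇒ BC·AB·CBD·BC·AB·BC·C·BC·AB·CBD·BC·BC·AB·AB·BC·AB·CBD·BC·BC·AB·CBD·BC·AB·BC·C·BC·AB
    A ↦ CBD
    B ↦ BC
    C ↦ AB
    D ↦ C

A->CBD, B->BC, C->AB, D->C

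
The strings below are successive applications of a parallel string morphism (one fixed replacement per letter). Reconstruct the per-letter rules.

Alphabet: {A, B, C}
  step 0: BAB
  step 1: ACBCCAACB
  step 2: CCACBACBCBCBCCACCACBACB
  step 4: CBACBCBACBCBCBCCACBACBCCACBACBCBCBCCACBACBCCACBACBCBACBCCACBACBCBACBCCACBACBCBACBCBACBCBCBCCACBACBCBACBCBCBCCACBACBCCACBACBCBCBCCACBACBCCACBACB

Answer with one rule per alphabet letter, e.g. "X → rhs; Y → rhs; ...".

  step 1 ⇒ step 2: ACBCCAACB ⇒ CCA·CB·ACB·CB·CB·CCA·CCA·CB·ACB
    A ↦ CCA
    B ↦ ACB
    C ↦ CB

A->CCA, B->ACB, C->CB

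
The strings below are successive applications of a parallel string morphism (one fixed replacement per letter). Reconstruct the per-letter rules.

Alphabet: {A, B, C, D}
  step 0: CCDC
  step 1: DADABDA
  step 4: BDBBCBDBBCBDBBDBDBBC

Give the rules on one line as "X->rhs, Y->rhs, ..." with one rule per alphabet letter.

A->C, B->BD, C->DA, D->B

  step 0 ⇒ step 1: CCDC ⇒ DA·DA·B·DA
    C ↦ DA
    D ↦ B
    A ↦ C  (constrained at step 1)
    B ↦ BD  (constrained at step 1)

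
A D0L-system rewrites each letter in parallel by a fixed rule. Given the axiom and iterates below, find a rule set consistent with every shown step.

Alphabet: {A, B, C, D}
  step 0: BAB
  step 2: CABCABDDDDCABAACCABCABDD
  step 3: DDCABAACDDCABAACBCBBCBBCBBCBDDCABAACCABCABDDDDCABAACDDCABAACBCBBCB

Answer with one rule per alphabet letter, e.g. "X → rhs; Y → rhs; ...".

  step 2 ⇒ step 3: CABCABDDDDCABAACCABCABDD ⇒ DD·CAB·AAC·DD·CAB·AAC·BCB·BCB·BCB·BCB·DD·CAB·AAC·CAB·CAB·DD·DD·CAB·AAC·DD·CAB·AAC·BCB·BCB
    A ↦ CAB
    B ↦ AAC
    C ↦ DD
    D ↦ BCB

A->CAB, B->AAC, C->DD, D->BCB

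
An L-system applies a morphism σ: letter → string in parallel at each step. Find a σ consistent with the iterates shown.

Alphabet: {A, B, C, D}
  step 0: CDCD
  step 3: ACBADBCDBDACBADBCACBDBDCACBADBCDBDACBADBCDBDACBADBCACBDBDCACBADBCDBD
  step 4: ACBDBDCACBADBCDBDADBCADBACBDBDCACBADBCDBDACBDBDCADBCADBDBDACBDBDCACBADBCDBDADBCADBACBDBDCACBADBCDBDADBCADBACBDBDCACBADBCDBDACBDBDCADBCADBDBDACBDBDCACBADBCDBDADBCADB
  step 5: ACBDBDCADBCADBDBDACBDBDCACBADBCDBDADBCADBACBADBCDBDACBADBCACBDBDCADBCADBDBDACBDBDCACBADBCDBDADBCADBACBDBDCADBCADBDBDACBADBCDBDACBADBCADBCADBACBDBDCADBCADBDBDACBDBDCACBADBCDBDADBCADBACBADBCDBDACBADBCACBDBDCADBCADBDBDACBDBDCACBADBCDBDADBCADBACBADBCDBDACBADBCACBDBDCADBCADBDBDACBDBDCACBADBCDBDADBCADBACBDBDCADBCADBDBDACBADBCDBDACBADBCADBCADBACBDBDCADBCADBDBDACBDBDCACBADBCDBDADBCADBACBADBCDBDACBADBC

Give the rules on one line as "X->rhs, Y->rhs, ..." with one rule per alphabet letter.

  step 4 ⇒ step 5: ACBDBDCACBADBCDBDADBCADBACBDBDCACBADBCDBDACBDBDCADBCADBDBDACBDBDCACBADBCDBDADBCADBACBDBDCACBADBCDBDADBCADBACBDBDCACBADBCDBDACBDBDCADBCADBDBDACBDBDCACBADBCDBDADBCADB ⇒ ACB·DBD·C·ADB·C·ADB·DBD·ACB·DBD·C·ACB·ADB·C·DBD·ADB·C·ADB·ACB·ADB·C·DBD·ACB·ADB·C·ACB·DBD·C·ADB·C·ADB·DBD·ACB·DBD·C·ACB·ADB·C·DBD·ADB·C·ADB·ACB·DBD·C·ADB·C·ADB·DBD·ACB·ADB·C·DBD·ACB·ADB·C·ADB·C·ADB·ACB·DBD·C·ADB·C·ADB·DBD·ACB·DBD·C·ACB·ADB·C·DBD·ADB·C·ADB·ACB·ADB·C·DBD·ACB·ADB·C·ACB·DBD·C·ADB·C·ADB·DBD·ACB·DBD·C·ACB·ADB·C·DBD·ADB·C·ADB·ACB·ADB·C·DBD·ACB·ADB·C·ACB·DBD·C·ADB·C·ADB·DBD·ACB·DBD·C·ACB·ADB·C·DBD·ADB·C·ADB·ACB·DBD·C·ADB·C·ADB·DBD·ACB·ADB·C·DBD·ACB·ADB·C·ADB·C·ADB·ACB·DBD·C·ADB·C·ADB·DBD·ACB·DBD·C·ACB·ADB·C·DBD·ADB·C·ADB·ACB·ADB·C·DBD·ACB·ADB·C
    A ↦ ACB
    B ↦ C
    C ↦ DBD
    D ↦ ADB

A->ACB, B->C, C->DBD, D->ADB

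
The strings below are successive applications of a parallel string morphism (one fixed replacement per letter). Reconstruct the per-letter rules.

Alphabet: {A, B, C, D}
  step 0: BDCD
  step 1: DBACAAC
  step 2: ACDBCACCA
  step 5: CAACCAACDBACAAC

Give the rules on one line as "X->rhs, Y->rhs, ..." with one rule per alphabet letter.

  step 1 ⇒ step 2: DBACAAC ⇒ AC·DB·C·A·C·C·A
    A ↦ C
    B ↦ DB
    C ↦ A
    D ↦ AC

A->C, B->DB, C->A, D->AC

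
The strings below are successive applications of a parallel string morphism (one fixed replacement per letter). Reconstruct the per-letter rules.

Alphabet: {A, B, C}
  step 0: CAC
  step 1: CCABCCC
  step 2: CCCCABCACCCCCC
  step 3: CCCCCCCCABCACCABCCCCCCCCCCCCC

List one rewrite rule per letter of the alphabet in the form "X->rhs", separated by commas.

  step 2 ⇒ step 3: CCCCABCACCCCCC ⇒ CC·CC·CC·CC·ABC·A·CC·ABC·CC·CC·CC·CC·CC·CC
    A ↦ ABC
    B ↦ A
    C ↦ CC

A->ABC, B->A, C->CC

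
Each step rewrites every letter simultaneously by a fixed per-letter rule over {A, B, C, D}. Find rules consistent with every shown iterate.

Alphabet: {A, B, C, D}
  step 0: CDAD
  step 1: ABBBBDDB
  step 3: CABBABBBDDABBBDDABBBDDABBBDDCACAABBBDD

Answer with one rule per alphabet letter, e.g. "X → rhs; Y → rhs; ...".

  step 0 ⇒ step 1: CDAD ⇒ ABB·B·BDD·B
    A ↦ BDD
    C ↦ ABB
    D ↦ B
    B ↦ CA  (constrained at step 1)

A->BDD, B->CA, C->ABB, D->B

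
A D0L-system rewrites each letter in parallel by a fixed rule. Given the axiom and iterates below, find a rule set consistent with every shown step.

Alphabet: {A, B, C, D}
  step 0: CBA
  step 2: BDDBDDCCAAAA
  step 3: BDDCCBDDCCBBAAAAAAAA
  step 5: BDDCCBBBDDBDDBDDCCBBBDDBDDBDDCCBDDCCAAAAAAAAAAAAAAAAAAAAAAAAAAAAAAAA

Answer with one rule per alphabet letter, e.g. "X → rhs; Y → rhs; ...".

  step 2 ⇒ step 3: BDDBDDCCAAAA ⇒ BDD·C·C·BDD·C·C·B·B·AA·AA·AA·AA
    A ↦ AA
    B ↦ BDD
    C ↦ B
    D ↦ C

A->AA, B->BDD, C->B, D->C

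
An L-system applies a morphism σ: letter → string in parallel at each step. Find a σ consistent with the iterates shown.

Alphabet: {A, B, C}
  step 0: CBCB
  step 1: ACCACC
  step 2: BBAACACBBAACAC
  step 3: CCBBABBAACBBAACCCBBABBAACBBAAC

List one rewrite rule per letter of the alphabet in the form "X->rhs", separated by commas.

A->BBA, B->C, C->AC

  step 2 ⇒ step 3: BBAACACBBAACAC ⇒ C·C·BBA·BBA·AC·BBA·AC·C·C·BBA·BBA·AC·BBA·AC
    A ↦ BBA
    B ↦ C
    C ↦ AC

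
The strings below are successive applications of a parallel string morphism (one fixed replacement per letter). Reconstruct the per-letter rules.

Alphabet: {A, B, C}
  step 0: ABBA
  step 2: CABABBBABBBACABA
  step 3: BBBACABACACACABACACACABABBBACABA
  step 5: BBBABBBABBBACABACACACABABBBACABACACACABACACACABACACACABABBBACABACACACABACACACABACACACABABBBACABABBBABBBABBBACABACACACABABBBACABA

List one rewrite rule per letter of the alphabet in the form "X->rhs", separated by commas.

A->BA, B->CA, C->BB

  step 2 ⇒ step 3: CABABBBABBBACABA ⇒ BB·BA·CA·BA·CA·CA·CA·BA·CA·CA·CA·BA·BB·BA·CA·BA
    A ↦ BA
    B ↦ CA
    C ↦ BB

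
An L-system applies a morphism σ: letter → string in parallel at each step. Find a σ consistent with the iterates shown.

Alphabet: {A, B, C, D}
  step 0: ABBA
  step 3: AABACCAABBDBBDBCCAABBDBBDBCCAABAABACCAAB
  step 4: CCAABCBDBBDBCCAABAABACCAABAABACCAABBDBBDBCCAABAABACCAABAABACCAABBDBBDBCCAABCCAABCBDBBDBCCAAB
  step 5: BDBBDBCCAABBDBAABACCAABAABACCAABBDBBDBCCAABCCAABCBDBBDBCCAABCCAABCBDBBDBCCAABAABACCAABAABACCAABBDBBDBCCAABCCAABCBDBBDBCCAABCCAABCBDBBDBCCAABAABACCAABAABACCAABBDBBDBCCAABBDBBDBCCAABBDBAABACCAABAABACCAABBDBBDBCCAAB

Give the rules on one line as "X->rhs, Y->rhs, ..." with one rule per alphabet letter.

A->C, B->AAB, C->BDB, D->ACC

  step 4 ⇒ step 5: CCAABCBDBBDBCCAABAABACCAABAABACCAABBDBBDBCCAABAABACCAABAABACCAABBDBBDBCCAABCCAABCBDBBDBCCAAB ⇒ BDB·BDB·C·C·AAB·BDB·AAB·ACC·AAB·AAB·ACC·AAB·BDB·BDB·C·C·AAB·C·C·AAB·C·BDB·BDB·C·C·AAB·C·C·AAB·C·BDB·BDB·C·C·AAB·AAB·ACC·AAB·AAB·ACC·AAB·BDB·BDB·C·C·AAB·C·C·AAB·C·BDB·BDB·C·C·AAB·C·C·AAB·C·BDB·BDB·C·C·AAB·AAB·ACC·AAB·AAB·ACC·AAB·BDB·BDB·C·C·AAB·BDB·BDB·C·C·AAB·BDB·AAB·ACC·AAB·AAB·ACC·AAB·BDB·BDB·C·C·AAB
    A ↦ C
    B ↦ AAB
    C ↦ BDB
    D ↦ ACC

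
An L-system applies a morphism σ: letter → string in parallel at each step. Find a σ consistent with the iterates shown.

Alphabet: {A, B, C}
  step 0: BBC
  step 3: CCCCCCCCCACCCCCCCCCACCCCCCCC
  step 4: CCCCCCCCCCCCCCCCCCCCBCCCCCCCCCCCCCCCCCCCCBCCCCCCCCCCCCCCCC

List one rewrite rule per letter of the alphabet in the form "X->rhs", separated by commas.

A->CCB, B->CA, C->CC

  step 3 ⇒ step 4: CCCCCCCCCACCCCCCCCCACCCCCCCC ⇒ CC·CC·CC·CC·CC·CC·CC·CC·CC·CCB·CC·CC·CC·CC·CC·CC·CC·CC·CC·CCB·CC·CC·CC·CC·CC·CC·CC·CC
    A ↦ CCB
    C ↦ CC
    B ↦ CA  (constrained at step 0)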